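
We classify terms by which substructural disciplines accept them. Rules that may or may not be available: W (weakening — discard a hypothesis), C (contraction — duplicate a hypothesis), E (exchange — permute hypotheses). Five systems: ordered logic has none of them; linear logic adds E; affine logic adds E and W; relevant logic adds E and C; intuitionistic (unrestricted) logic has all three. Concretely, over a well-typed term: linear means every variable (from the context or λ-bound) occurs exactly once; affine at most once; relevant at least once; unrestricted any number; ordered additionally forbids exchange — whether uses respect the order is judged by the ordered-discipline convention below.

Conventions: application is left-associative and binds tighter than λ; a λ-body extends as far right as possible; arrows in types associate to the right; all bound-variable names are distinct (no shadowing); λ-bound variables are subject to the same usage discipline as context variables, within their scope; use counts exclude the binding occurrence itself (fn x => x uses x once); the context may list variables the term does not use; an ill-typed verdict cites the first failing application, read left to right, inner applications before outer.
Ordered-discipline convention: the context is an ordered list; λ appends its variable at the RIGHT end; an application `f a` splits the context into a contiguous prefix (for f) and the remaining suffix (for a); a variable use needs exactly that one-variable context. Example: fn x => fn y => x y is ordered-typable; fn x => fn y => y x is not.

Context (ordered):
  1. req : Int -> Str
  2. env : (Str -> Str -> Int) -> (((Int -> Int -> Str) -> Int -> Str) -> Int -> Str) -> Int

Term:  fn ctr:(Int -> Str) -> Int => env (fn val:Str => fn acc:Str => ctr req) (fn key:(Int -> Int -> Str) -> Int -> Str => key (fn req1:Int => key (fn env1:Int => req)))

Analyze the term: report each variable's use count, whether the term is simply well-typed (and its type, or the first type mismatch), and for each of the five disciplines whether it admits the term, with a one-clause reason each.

use counts: req: 2×, env: 1×, ctr (bound): 1×, val (bound): 0×, acc (bound): 0×, key (bound): 2×, req1 (bound): 0×, env1 (bound): 0×
left-to-right use order: env, ctr, req, key, key, req
typing: well-typed — term : ((Int -> Str) -> Int) -> Int
ordered: ✗, repeated use of req ×2, key ×2; val, acc, req1, env1 left unused
linear: ✗, repeated use of req ×2, key ×2; val, acc, req1, env1 left unused
affine: ✗, repeated use of req ×2, key ×2
relevant: ✗, val, acc, req1, env1 left unused
unrestricted: ✓, typability at ((Int -> Str) -> Int) -> Int is all that's needed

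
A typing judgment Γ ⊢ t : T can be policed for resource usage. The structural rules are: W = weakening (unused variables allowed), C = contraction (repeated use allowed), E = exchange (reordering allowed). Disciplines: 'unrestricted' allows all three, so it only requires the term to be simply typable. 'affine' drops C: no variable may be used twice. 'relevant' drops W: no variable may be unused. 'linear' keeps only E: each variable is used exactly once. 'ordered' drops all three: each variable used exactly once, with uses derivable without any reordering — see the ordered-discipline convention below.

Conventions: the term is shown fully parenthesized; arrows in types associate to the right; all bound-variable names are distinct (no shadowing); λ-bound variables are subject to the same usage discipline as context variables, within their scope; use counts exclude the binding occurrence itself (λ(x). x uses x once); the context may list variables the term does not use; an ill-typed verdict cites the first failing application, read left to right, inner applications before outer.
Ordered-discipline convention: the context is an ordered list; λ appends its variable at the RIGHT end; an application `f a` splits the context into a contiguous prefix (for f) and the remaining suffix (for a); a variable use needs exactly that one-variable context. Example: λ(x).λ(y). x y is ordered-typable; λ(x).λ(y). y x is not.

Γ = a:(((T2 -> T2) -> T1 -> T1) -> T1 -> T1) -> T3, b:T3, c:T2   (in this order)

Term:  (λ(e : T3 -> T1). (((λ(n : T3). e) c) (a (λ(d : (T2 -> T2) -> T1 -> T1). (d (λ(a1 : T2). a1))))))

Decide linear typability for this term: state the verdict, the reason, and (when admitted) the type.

no — not simply typable
use counts: a ×1; b ×0; c ×1; e [bound] ×1; n [bound] ×0; d [bound] ×1; a1 [bound] ×1
order of uses: e, c, a, d, a1
typing: ill-typed: argument of type T2 where T3 is required
across the five disciplines: ordered ✗, linear ✗, affine ✗, relevant ✗, unrestricted ✗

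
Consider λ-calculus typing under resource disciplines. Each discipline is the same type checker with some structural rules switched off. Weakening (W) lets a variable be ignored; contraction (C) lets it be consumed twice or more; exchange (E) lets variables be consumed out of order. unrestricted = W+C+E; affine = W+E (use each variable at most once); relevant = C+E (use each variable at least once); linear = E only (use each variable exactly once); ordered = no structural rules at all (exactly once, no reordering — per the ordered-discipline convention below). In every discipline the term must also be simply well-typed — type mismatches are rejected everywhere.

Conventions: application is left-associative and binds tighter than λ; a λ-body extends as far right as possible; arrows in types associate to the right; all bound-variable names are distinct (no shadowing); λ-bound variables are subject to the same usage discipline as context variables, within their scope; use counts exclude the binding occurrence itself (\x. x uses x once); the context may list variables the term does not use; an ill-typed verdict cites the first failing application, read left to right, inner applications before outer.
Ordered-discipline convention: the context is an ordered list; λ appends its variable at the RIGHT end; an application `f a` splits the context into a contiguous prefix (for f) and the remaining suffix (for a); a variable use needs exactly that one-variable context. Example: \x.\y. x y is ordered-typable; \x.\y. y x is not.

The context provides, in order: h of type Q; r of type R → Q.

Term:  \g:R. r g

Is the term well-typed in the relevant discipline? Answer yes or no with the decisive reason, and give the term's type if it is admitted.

no — h never used (weakening)
variable uses: h ×0, r ×1, g (λ-bound) ×1
use order (left to right): r, g
typing: the term checks, with type R → Q
all disciplines: ordered ✗, linear ✗, affine ✓, relevant ✗, unrestricted ✓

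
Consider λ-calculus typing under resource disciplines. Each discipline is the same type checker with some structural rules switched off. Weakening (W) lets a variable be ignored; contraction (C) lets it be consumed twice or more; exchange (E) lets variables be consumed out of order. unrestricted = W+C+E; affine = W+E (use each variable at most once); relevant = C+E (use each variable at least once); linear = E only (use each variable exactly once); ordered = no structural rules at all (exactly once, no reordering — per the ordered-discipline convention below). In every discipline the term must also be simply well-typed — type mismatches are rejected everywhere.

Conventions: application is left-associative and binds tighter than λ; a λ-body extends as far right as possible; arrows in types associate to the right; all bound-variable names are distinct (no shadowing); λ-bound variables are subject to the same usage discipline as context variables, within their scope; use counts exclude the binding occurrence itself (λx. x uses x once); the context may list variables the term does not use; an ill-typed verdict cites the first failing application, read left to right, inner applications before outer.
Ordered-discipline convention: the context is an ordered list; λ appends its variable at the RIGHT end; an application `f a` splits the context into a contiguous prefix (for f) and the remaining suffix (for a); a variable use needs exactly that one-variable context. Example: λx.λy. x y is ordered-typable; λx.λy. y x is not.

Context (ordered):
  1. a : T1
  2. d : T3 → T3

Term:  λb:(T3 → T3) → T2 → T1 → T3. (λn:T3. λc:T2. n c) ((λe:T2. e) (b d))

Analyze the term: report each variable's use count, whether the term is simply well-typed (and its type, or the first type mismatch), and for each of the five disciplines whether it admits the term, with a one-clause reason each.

usage: a: 0×; d: 1×; b (λ-bound): 1×; n (λ-bound): 1×; c (λ-bound): 1×; e (λ-bound): 1×
uses in reading order: n, c, e, b, d
typing: ill-typed: non-function type T3 applied to an argument
ordered ✗ (the type mismatch rejects it)
linear ✗ (not simply typable)
affine ✗ (fails simple typing)
relevant ✗ (a type mismatch blocks all five)
unrestricted ✗ (the type mismatch rejects it)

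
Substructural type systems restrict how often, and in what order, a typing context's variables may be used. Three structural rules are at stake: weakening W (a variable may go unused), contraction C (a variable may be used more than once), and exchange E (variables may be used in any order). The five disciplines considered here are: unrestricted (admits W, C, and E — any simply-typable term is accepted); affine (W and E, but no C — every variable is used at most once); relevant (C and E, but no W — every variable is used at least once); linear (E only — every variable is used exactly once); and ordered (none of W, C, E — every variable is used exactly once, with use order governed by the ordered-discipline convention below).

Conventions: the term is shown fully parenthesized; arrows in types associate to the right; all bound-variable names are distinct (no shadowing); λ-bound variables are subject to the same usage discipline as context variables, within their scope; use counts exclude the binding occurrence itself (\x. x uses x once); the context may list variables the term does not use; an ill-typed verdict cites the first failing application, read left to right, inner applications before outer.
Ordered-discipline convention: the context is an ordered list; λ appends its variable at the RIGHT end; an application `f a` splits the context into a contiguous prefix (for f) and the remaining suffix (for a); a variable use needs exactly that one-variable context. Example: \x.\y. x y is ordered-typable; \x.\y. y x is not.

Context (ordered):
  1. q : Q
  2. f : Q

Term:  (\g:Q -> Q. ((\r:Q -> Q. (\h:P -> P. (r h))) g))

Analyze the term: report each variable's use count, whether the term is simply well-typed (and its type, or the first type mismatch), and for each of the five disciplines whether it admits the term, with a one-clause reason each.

variable uses: q: 0×, f: 0×, g [bound]: 1×, r [bound]: 1×, h [bound]: 1×
left-to-right use order: r, h, g
typing: ill-typed: an application expects Q but receives P -> P
ordered ✗ (fails simple typing)
linear ✗ (a type mismatch blocks all five)
affine ✗ (the type mismatch rejects it)
relevant ✗ (not simply typable)
unrestricted ✗ (fails simple typing)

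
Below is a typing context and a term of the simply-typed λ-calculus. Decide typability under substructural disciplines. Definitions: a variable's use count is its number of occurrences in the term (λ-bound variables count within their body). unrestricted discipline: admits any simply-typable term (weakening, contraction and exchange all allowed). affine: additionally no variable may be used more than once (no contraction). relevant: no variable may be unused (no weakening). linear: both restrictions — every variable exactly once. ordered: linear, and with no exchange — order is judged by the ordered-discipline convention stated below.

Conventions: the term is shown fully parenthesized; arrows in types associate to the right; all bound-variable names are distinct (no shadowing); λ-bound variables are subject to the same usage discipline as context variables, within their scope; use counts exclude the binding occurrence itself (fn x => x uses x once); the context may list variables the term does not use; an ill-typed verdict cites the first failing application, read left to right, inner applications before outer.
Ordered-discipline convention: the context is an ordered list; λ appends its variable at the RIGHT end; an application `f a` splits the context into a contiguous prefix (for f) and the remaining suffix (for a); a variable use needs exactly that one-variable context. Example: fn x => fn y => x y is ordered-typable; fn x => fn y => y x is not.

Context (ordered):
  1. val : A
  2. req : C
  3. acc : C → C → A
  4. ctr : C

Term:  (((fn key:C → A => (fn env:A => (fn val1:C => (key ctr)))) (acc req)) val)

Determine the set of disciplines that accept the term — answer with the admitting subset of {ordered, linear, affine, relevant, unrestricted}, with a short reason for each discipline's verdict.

admitting disciplines: affine, unrestricted
variable uses: val: 1×, req: 1×, acc: 1×, ctr: 1×, key (λ-bound): 1×, env (λ-bound): 0×, val1 (λ-bound): 0×
uses in reading order: key, ctr, acc, req, val
typing: well-typed — term : C → A
ordered ✗ (env, val1 left unused)
linear ✗ (env, val1 left unused)
affine ✓ (at most one use each (val, req, acc, ctr, key, env, val1))
relevant ✗ (env, val1 left unused)
unrestricted ✓ (typability at C → A is all that's needed)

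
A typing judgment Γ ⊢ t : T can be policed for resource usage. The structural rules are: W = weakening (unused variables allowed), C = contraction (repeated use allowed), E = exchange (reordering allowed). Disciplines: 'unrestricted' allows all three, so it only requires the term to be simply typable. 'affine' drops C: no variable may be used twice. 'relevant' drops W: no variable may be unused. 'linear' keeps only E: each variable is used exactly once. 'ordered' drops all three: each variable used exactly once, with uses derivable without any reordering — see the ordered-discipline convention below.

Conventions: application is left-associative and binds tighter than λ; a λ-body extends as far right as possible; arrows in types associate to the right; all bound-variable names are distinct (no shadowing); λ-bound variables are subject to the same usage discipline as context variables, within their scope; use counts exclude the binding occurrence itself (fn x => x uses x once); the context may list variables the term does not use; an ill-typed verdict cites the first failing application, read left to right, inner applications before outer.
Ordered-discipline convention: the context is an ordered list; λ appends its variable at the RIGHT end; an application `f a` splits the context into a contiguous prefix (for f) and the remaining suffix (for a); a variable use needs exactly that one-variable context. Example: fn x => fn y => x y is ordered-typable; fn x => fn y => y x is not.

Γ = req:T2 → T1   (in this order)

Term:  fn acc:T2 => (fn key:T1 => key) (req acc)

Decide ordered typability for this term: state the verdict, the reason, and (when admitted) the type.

yes — req, acc, key: once each, no exchange needed; term : T2 → T1
counts: req: 1×, acc [bound]: 1×, key [bound]: 1×
use order (left to right): key, req, acc
typing: ✓ — T2 → T1
per-discipline verdicts: ordered ✓, linear ✓, affine ✓, relevant ✓, unrestricted ✓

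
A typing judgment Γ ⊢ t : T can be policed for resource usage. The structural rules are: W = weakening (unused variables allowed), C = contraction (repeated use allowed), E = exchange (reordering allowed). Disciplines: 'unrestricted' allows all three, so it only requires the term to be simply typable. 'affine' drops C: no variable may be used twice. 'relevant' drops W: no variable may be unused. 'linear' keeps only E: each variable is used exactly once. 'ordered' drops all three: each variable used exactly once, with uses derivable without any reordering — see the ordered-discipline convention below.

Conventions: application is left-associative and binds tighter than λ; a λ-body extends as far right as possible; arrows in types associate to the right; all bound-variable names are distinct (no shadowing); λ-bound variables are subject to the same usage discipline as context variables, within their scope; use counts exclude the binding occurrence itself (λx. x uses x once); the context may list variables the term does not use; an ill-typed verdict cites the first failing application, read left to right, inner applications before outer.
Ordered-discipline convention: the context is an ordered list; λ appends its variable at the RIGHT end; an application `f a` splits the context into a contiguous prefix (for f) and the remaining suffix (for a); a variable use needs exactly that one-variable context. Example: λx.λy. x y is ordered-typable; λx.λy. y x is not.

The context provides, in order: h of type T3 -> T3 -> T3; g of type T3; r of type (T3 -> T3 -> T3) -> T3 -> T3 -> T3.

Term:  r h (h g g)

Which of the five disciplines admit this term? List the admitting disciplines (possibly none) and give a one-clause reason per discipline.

admitted in: relevant, unrestricted
usage: h=2, g=2, r=1
use order (left to right): r, h, h, g, g
typing: ✓ — T3 -> T3
ordered ✗ (needs contraction — h ×2, g ×2)
linear ✗ (needs contraction — h ×2, g ×2)
affine ✗ (needs contraction — h ×2, g ×2)
relevant ✓ (every one of h, g, r appears)
unrestricted ✓ (typability at T3 -> T3 is all that's needed)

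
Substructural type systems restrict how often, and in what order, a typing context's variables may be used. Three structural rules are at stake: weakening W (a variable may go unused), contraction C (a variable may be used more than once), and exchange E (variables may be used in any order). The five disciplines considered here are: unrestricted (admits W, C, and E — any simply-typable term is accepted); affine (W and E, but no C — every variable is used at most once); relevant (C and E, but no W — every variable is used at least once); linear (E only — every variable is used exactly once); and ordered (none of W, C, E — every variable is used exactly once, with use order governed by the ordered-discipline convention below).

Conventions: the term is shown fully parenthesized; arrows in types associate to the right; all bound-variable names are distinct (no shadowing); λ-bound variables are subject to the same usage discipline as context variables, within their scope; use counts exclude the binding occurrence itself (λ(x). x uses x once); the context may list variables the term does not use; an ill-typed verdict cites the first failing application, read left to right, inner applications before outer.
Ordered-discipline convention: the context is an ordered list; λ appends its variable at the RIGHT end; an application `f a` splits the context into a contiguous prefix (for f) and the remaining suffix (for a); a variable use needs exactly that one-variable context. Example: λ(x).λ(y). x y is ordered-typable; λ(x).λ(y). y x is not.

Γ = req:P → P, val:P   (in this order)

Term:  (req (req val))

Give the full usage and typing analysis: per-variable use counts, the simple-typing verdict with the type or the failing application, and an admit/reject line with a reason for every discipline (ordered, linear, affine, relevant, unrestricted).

use counts: req ×2, val ×1
uses in reading order: req, req, val
typing: the term checks, with type P
ordered: ✗, needs contraction — req ×2
linear: ✗, needs contraction — req ×2
affine: ✗, needs contraction — req ×2
relevant: ✓, every one of req, val appears
unrestricted: ✓, type-checks (P) and nothing is barred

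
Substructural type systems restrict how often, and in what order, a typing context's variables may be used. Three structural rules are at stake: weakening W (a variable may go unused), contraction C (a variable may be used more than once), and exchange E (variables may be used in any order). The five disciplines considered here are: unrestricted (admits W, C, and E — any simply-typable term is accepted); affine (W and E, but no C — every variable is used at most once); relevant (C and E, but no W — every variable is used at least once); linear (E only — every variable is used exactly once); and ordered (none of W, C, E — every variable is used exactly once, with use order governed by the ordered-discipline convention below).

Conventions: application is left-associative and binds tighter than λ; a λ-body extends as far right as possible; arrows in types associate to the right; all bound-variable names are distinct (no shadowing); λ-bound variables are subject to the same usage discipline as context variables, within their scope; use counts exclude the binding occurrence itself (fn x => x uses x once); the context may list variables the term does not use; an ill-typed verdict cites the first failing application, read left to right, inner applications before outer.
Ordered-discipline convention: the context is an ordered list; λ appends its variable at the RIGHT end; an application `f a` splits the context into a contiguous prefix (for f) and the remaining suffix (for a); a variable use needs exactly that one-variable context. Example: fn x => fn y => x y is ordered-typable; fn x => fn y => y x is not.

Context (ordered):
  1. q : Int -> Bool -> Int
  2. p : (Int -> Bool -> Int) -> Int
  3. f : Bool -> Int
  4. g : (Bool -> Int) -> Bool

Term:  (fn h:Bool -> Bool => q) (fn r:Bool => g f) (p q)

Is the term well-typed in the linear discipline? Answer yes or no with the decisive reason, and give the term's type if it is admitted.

no — q ×2 used more than once (contraction); needs weakening: h, r unused
counts: q: 2×, p: 1×, f: 1×, g: 1×, h (λ-bound): 0×, r (λ-bound): 0×
uses in reading order: q, g, f, p, q
typing: well-typed at Bool -> Int
all disciplines: ordered ✗, linear ✗, affine ✗, relevant ✗, unrestricted ✓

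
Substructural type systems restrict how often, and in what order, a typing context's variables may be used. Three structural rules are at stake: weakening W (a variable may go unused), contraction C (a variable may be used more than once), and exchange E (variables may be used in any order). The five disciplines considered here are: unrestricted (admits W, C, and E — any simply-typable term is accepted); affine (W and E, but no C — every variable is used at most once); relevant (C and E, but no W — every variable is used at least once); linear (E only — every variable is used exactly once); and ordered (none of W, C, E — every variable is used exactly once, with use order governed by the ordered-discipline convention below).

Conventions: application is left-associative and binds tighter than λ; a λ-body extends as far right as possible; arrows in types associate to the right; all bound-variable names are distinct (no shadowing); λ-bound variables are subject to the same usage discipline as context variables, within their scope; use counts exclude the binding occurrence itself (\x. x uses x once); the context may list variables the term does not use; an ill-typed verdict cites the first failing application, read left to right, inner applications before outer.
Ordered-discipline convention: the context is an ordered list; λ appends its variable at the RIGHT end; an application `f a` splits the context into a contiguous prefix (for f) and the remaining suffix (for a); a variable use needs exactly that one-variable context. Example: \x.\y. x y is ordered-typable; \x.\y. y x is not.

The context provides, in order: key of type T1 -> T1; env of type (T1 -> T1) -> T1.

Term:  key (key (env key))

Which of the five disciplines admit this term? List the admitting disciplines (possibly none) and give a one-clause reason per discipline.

admitting disciplines: relevant, unrestricted
usage: key: 3; env: 1
left-to-right use order: key, key, env, key
typing: well-typed — term : T1
ordered: ✗ — repeated use of key ×3
linear: ✗ — repeated use of key ×3
affine: ✗ — repeated use of key ×3
relevant: ✓ — every one of key, env appears
unrestricted: ✓ — simply typable at T1; W, C, E all held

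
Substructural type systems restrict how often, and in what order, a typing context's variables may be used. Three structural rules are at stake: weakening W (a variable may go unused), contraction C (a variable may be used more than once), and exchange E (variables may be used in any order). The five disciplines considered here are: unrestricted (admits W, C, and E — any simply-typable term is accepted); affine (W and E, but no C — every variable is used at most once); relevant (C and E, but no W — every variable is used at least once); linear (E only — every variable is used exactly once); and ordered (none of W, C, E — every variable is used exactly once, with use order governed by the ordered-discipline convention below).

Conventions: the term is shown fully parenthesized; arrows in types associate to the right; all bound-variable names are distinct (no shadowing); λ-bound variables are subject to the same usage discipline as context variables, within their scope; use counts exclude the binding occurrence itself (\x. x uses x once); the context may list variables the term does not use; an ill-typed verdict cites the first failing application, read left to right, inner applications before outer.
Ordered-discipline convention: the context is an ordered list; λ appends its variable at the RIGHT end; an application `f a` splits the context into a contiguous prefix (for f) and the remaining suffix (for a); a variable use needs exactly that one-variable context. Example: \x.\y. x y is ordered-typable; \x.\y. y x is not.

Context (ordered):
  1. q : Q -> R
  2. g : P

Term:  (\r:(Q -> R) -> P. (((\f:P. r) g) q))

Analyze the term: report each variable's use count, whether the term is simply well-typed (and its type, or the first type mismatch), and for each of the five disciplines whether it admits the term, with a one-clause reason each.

variable uses: q: 1, g: 1, r (bound): 1, f (bound): 0
uses in reading order: r, g, q
typing: the term checks, with type ((Q -> R) -> P) -> P
ordered: ✗ — needs weakening: f unused
linear: ✗ — needs weakening: f unused
affine: ✓ — q, g, r, f: no repeats, contraction unneeded
relevant: ✗ — needs weakening: f unused
unrestricted: ✓ — typability at ((Q -> R) -> P) -> P is all that's needed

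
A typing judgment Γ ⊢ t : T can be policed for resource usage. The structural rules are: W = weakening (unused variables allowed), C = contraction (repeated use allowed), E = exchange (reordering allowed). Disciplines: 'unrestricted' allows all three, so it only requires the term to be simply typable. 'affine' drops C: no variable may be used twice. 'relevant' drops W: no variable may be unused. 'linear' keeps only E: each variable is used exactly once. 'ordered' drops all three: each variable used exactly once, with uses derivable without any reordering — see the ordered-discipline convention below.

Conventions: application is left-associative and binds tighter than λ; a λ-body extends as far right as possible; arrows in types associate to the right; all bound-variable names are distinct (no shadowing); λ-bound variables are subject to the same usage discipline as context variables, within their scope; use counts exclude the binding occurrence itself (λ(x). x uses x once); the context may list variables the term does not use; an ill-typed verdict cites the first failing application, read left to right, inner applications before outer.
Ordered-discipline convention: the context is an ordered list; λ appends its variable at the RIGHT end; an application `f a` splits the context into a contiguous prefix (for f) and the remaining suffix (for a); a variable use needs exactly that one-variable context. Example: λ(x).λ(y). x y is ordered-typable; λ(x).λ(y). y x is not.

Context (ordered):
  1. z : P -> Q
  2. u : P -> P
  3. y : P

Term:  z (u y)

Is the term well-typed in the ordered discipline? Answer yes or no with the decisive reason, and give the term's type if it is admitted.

yes — z, u, y: once each, no exchange needed; term : Q
use counts: z ×1; u ×1; y ×1
left-to-right use order: z, u, y
typing: well-typed at Q
all disciplines: ordered ✓, linear ✓, affine ✓, relevant ✓, unrestricted ✓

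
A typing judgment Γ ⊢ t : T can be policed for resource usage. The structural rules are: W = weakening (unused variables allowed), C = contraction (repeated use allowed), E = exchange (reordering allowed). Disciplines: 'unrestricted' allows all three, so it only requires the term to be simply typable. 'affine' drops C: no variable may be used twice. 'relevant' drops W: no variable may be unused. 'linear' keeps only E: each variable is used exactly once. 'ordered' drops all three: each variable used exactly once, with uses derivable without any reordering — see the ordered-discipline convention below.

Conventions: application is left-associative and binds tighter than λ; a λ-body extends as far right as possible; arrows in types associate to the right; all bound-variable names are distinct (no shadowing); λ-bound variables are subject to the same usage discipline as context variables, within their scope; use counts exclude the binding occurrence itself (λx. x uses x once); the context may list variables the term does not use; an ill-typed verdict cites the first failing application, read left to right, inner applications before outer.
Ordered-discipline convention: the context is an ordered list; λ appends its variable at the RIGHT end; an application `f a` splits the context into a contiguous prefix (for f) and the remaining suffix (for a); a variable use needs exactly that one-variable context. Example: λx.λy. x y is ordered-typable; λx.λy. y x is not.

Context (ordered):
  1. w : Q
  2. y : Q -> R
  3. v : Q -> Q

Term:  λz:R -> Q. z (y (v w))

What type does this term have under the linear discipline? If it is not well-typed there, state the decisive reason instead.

term : (R -> Q) -> Q
variable uses: w: 1, y: 1, v: 1, z [bound]: 1
uses in reading order: z, y, v, w
typing: well-typed at (R -> Q) -> Q
summary: ordered ✗ · linear ✓ · affine ✓ · relevant ✓ · unrestricted ✓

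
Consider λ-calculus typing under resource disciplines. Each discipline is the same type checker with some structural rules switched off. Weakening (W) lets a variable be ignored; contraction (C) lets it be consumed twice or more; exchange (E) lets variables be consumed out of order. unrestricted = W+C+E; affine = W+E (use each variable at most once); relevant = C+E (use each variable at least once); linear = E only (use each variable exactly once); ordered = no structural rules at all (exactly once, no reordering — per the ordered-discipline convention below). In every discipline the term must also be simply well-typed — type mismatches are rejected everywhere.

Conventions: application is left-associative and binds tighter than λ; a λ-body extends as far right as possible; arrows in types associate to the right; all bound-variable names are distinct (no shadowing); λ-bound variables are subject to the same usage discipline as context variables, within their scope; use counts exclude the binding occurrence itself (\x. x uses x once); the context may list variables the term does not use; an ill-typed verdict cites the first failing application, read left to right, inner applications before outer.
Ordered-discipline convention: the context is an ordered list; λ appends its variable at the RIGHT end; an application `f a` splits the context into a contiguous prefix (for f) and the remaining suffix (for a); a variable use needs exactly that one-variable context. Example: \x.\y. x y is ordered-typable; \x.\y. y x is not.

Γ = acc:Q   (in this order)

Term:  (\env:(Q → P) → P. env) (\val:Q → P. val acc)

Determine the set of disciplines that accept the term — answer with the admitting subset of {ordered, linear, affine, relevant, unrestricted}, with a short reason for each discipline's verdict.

admitted in: linear, affine, relevant, unrestricted
use counts: acc: 1×; env (bound): 1×; val (bound): 1×
order of uses: env, val, acc
typing: the term checks, with type (Q → P) → P
ordered: ✗ — no ordered split (uses run env, val, acc)
linear: ✓ — exactly-once usage across acc, env, val
affine: ✓ — no duplicate uses among acc, env, val
relevant: ✓ — acc, env, val: all used, weakening unneeded
unrestricted: ✓ — typability at (Q → P) → P is all that's needed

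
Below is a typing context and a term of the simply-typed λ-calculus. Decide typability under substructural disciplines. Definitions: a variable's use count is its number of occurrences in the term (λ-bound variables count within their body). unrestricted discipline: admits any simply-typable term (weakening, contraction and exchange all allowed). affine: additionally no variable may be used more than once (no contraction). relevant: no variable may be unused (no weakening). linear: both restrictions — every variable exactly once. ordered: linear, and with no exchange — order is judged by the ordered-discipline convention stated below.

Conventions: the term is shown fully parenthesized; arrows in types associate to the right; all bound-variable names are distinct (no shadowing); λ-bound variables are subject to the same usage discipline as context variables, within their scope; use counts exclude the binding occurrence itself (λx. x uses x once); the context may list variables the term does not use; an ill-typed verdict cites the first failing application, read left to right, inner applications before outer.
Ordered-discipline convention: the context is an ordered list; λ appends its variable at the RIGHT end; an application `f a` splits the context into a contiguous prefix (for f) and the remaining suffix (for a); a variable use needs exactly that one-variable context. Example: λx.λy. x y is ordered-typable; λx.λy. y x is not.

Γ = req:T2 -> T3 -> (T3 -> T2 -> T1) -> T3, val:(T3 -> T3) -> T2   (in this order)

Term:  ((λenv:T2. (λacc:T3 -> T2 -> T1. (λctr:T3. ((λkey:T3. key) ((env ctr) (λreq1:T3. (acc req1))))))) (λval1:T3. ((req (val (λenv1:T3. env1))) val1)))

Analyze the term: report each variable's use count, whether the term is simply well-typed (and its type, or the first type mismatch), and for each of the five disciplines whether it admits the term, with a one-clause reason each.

counts: req ×1; val ×1; env (λ-bound) ×1; acc (λ-bound) ×1; ctr (λ-bound) ×1; key (λ-bound) ×1; req1 (λ-bound) ×1; val1 (λ-bound) ×1; env1 (λ-bound) ×1
order of uses: key, env, ctr, acc, req1, req, val, env1, val1
typing: ill-typed: can't apply a value of type T2
ordered: ✗, fails simple typing
linear: ✗, a type mismatch blocks all five
affine: ✗, the type mismatch rejects it
relevant: ✗, not simply typable
unrestricted: ✗, fails simple typing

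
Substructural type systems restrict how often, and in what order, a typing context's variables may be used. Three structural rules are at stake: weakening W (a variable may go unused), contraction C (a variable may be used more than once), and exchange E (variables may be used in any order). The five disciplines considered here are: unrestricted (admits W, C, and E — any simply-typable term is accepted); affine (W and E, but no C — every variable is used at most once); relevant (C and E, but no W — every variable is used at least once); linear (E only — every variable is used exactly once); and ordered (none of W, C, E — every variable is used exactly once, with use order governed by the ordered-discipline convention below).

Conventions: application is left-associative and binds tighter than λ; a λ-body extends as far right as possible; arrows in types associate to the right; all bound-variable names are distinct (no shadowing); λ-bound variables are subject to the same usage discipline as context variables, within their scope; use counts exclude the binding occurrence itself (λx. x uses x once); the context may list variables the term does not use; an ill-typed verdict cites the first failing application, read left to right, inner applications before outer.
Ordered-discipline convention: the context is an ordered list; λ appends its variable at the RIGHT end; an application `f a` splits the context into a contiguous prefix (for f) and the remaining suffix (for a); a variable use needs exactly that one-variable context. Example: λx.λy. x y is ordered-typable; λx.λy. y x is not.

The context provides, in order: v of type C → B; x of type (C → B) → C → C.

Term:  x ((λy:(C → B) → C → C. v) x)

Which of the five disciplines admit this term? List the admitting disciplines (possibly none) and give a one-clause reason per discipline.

admitting disciplines: unrestricted
variable uses: v=1, x=2, y [bound]=0
order of uses: x, v, x
typing: well-typed — term : C → C
ordered: ✗, repeated use of x ×2; y left unused
linear: ✗, repeated use of x ×2; y left unused
affine: ✗, repeated use of x ×2
relevant: ✗, y left unused
unrestricted: ✓, type-checks (C → C) and nothing is barred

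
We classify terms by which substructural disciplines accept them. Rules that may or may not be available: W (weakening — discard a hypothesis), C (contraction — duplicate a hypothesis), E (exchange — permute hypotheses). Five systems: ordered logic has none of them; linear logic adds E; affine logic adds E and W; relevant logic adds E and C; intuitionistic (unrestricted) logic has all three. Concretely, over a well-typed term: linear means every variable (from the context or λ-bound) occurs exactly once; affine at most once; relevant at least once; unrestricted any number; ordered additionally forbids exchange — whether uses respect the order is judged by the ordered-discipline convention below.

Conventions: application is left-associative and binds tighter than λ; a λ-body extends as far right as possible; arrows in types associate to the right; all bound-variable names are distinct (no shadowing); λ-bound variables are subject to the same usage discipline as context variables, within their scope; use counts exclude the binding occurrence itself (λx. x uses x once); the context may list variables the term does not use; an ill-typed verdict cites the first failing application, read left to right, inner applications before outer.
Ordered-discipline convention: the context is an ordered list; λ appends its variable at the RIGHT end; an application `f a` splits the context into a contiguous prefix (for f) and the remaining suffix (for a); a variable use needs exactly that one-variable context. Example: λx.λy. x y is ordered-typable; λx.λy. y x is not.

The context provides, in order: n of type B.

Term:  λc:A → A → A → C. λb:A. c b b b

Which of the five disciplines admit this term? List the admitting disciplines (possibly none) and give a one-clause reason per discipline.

admitting disciplines: unrestricted
counts: n=0, c [bound]=1, b [bound]=3
left-to-right use order: c, b, b, b
typing: the term checks, with type (A → A → A → C) → A → C
ordered ✗ (uses contraction: b ×3; n never used (weakening))
linear ✗ (uses contraction: b ×3; n never used (weakening))
affine ✗ (uses contraction: b ×3)
relevant ✗ (n never used (weakening))
unrestricted ✓ (well-typed at (A → A → A → C) → A → C; no restrictions here)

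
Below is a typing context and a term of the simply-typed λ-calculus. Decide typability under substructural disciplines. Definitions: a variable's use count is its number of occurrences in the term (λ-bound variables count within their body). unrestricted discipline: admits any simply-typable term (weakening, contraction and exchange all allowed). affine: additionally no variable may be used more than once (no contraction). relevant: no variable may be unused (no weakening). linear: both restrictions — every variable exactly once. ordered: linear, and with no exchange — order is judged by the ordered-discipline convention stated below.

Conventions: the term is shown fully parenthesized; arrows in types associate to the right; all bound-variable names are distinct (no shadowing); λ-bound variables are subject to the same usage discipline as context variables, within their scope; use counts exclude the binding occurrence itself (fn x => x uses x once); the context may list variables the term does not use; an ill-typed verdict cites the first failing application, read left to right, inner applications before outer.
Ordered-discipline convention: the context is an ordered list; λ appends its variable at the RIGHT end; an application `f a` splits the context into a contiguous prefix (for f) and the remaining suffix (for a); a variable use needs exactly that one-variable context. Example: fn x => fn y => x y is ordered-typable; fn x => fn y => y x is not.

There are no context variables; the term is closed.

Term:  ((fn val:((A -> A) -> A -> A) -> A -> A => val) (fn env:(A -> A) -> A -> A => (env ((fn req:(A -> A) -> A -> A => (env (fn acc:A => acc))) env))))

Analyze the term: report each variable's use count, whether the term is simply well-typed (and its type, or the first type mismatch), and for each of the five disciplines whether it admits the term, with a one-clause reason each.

use counts: val (λ-bound) ×1; env (λ-bound) ×3; req (λ-bound) ×0; acc (λ-bound) ×1
use order (left to right): val, env, env, acc, env
typing: well-typed at ((A -> A) -> A -> A) -> A -> A
ordered ✗ (repeated use of env ×3; unused: req — weakening required)
linear ✗ (repeated use of env ×3; unused: req — weakening required)
affine ✗ (repeated use of env ×3)
relevant ✗ (unused: req — weakening required)
unrestricted ✓ (type-checks (((A -> A) -> A -> A) -> A -> A) and nothing is barred)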